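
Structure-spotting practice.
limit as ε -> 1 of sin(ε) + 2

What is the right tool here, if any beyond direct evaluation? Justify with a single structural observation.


Method: no special technique — the expression is continuous at the evaluation point — substitute directly; no indeterminate form appears.


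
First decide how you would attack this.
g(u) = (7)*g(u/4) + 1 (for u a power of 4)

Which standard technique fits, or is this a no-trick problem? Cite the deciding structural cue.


Verdict: the master substitution — divide-the-index recursion (u/4 inside the call) straightens out once the index is rewritten as 4^m.


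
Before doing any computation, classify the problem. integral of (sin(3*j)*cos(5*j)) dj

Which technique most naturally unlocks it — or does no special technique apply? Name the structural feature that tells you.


Verdict: a trigonometric identity — sin(3*j)*cos(5*j) mixes two frequencies; the product-to-sum identity splits it into single-frequency sinusoids.


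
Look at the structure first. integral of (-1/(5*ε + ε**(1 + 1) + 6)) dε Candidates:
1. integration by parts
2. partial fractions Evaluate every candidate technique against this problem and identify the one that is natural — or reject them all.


Diagnosis: partial fractions — (5*ε + ε**(1 + 1) + 6) splits into linear pieces, so the quotient is a sum of simple fractions — decompose before integrating.
- integration by parts: there is no nonconstant-polynomial-times-kernel split with an exp, sine, cosine (degree-1 argument), or logarithm partner.
- partial fractions — yes — fits the structure here.


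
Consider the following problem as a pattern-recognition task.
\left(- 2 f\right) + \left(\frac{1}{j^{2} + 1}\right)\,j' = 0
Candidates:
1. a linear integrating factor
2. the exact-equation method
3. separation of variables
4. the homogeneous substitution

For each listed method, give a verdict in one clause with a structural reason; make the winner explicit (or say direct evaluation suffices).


Method: separation of variables — one side of the product carries the independent variable, the other the unknown — the textbook separation shape.
- a linear integrating factor: the unknown enters nonlinearly (through a power, a denominator, or a transcendental function), which the linear integrating-factor recipe cannot absorb as-is — any repair would come from a preliminary substitution, not the factor.
- the exact-equation method — the cross-partial test holds only vacuously — each coefficient lives in its own variable, so the exactness machinery reads no structure the split form does not already show.
- separation of variables: applies; the problem has the shape this method handles.
- the homogeneous substitution: the slope is not a function of the ratio of the variables alone.


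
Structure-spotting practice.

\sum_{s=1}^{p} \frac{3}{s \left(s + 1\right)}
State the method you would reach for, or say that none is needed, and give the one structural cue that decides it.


Verdict: telescoping — split \frac{3}{s \left(s + 1\right)} by partial fractions and the pieces are one function at shifted arguments — interior terms cancel.


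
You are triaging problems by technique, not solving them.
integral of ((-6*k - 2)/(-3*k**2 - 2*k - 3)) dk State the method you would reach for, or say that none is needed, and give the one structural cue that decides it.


Diagnosis: u-substitution — gathered as a product, the integrand carries the factor -6*k - 2 — up to a constant, the derivative of the inner expression -3*k**2 - 2*k - 3 — so u = -3*k**2 - 2*k - 3 collapses the integral.


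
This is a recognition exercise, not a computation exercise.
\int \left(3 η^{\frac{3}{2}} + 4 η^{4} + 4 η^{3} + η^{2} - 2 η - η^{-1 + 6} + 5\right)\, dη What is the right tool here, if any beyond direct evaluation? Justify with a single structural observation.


Diagnosis: no special technique — scan for structure and find none: constant multiples of powers of η, integrate directly.


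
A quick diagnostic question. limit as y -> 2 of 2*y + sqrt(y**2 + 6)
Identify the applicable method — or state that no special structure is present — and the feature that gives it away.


Technique: no special technique — the function is continuous at 2; evaluation is itself the limit, no machinery required.


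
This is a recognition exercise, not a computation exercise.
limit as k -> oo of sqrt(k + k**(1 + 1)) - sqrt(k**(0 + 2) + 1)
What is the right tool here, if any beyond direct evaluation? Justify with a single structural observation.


Diagnosis: conjugate multiplication — the difference sqrt(k + k**(1 + 1)) - sqrt(k**(0 + 2) + 1) is an ∞ − ∞ stalemate; its conjugate partner breaks the tie.


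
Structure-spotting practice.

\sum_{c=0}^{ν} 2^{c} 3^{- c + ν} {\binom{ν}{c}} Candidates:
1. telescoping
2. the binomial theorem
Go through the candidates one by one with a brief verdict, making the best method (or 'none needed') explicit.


Diagnosis: the binomial theorem — the binomial coefficients weight matched powers of 2 and 3, which is exactly the expansion of a binomial power.
- telescoping: as presented, consecutive terms share no shifted copy to cancel against — no rewrite is on display to change that.
- the binomial theorem: a fit — the right tool for this form.


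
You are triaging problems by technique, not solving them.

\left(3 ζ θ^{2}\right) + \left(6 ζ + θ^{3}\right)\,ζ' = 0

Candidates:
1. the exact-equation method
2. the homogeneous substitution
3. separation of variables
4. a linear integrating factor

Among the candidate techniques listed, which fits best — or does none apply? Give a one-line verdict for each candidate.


Method: the exact-equation method — this form is already the differential of something: the matching mixed partials of 3 ζ θ^{2} and 6 ζ + θ^{3} prove it.
- the exact-equation method — applicable, and directly so.
- the homogeneous substitution — solved for the derivative, the right side changes under joint scaling of the two variables.
- separation of variables — the two dependences do not factor apart.
- a linear integrating factor — a nonlinear term in the unknown puts this outside the integrating-factor template.


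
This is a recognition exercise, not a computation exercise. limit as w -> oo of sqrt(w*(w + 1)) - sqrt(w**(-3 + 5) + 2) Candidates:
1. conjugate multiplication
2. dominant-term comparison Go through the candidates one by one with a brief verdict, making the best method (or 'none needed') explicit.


Diagnosis: conjugate multiplication — both pieces blow up but their difference is finite; the conjugate trick rationalizes sqrt(w*(w + 1)) - sqrt(w**(-3 + 5) + 2).
- conjugate multiplication — a fit — the right tool for this form.
- dominant-term comparison: no ranking of term growth rates resolves the limit here.


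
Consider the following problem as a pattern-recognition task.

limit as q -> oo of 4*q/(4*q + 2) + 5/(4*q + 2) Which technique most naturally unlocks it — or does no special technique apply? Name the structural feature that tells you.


Technique: dominant-term comparison — growth-rate triage: the leading powers of q decide the limit, everything else is noise. Differentiating the expression as a single quotient would eventually settle it as well; matching dominant growth settles it immediately.


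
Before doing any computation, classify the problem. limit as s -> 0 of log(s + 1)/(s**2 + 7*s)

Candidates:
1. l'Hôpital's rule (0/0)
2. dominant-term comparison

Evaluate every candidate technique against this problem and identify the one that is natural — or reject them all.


Diagnosis: l'Hôpital's rule (0/0) — substituting 0 gives 0 over 0; differentiate top and bottom once and re-evaluate. The standard small-argument limits would also carry it; the rule is the systematic route.
- l'Hôpital's rule (0/0): a fit — the right tool for this form.
- dominant-term comparison: this limit is not decided by comparing leading-term growth at infinity.


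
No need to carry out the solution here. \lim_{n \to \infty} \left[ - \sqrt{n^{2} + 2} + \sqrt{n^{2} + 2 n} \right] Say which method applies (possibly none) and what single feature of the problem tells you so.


Diagnosis: conjugate multiplication — infinity minus infinity with a radical in play — multiply by the conjugate so the divergences of \sqrt{n^{2} + 2 n} and \sqrt{n^{2} + 2} annihilate.


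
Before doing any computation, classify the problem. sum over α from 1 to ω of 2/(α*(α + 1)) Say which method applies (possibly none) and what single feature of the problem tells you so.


Method: telescoping — after splitting 2/(α*(α + 1)) into partial fractions, the pieces are shifted copies of one function and cancel telescopically.


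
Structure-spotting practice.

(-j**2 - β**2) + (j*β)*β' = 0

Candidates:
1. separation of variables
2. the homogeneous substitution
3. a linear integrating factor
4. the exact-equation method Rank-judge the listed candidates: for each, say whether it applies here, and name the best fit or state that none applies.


Technique: the homogeneous substitution — the slope's numerator and denominator have matching total degree, so it depends only on β/j and the ratio substitution collapses it. A Bernoulli substitution is a fair alternative on this equation directly; the homogeneous reading takes it as given.
- separation of variables: no division isolates the independent variable from the unknown.
- the homogeneous substitution — applies; the problem has the shape this method handles.
- a linear integrating factor: a nonlinear term in the unknown puts this outside the integrating-factor template.
- the exact-equation method: the mixed-partials test fails on this split — it is not an exact differential as presented.


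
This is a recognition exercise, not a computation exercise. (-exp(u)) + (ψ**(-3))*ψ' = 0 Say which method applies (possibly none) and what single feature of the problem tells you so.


Diagnosis: separation of variables — solved for the derivative, the right side splits multiplicatively into a function of each variable alone — divide and integrate each side. An exactness check succeeds on this form as well — separation and the potential function arrive at the same answer, separation more directly.


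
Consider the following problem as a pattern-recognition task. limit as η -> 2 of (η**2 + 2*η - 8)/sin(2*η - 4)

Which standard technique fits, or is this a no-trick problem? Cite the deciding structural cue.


Method: l'Hôpital's rule (0/0) — the 0/0 form at 2 is the signature situation for l'Hôpital's rule. The standard small-argument limits would also carry it; the rule is the systematic route.


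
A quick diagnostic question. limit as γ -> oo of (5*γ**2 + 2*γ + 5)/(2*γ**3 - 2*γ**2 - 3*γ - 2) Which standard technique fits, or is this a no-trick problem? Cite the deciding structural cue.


Verdict: dominant-term comparison — divide by the highest power of γ present: lower-order terms vanish and the dominant ratio remains. Differentiating the expression as a single quotient would eventually settle it as well; matching dominant growth settles it immediately.


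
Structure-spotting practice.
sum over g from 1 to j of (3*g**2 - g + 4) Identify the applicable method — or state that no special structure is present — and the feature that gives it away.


Diagnosis: no special technique — no cancellation, no constant ratio, no binomial weights — just polynomial terms summed directly.


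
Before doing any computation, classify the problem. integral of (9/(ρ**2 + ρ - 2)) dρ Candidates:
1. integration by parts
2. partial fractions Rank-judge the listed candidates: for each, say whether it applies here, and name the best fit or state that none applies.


Verdict: partial fractions — ρ**2 + ρ - 2 splits into linear pieces, so the quotient is a sum of simple fractions — decompose before integrating.
- integration by parts: the nonconstant-polynomial-times-standard-kernel pattern (an exp, sine, cosine, or logarithm partner) is absent.
- partial fractions: applies; the problem has the shape this method handles.


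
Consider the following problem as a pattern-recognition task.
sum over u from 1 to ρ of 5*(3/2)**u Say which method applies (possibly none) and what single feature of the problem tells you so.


Method: the geometric series formula — each term is 3/2 times the previous one, so the geometric-series formula applies directly.


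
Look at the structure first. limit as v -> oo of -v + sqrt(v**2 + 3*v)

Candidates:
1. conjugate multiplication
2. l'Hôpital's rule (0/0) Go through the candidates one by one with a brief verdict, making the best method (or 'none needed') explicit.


Best approach: conjugate multiplication — sqrt(v**2 + 3*v) and v both blow up, but their difference is tame once the conjugate rationalizes it.
- conjugate multiplication: applies; the problem has the shape this method handles.
- l'Hôpital's rule (0/0) — the expression is a difference driving to ∞ − ∞, not a 0/0 quotient — there is no ratio for the rule to differentiate.


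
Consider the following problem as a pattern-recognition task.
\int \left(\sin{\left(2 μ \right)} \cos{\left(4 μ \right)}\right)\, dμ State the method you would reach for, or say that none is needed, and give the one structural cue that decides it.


Best approach: a trigonometric identity — \sin{\left(2 μ \right)} \cos{\left(4 μ \right)} is a beat pattern — rewrite the product as a sum of single-frequency waves before integrating.


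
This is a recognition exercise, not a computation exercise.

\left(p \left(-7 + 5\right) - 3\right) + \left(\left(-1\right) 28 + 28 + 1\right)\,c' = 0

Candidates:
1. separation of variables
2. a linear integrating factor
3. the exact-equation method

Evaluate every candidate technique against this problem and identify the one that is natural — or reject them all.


Diagnosis: no special technique — the slope is a pure function of p; integrate both sides and be done.
- separation of variables: separation is only trivially available — with the unknown absent from the slope this is a direct integration, not a separation problem.
- a linear integrating factor: with the unknown absent the integrating factor is a formality; direct integration is the working structure.
- the exact-equation method: no dependence on the unknown anywhere: exactness is a label without content here.


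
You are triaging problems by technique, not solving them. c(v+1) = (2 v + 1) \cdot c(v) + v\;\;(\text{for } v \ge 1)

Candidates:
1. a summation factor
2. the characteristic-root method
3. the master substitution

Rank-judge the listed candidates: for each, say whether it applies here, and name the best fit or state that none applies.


Method: a summation factor — the coefficient 2 v + 1 drifts with the index, so no fixed root exists; normalizing by the cumulative product telescopes it.
- a summation factor — a fit — the right tool for this form.
- the characteristic-root method — the coefficients change with the index, which the root method cannot absorb.
- the master substitution — there is no divide-the-index recursive argument.


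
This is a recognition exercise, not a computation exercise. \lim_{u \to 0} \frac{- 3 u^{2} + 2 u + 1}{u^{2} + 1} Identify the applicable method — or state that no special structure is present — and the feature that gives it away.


Verdict: no special technique — no zero denominators, no indeterminate clash at 0 — substitute and read off the value.


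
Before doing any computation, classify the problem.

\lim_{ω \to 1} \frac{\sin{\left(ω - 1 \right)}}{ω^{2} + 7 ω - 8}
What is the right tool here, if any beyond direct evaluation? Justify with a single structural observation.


Method: l'Hôpital's rule (0/0) — both numerator and denominator vanish at 1: the genuine 0/0 indeterminate that l'Hôpital exists for. Expanding numerator and denominator to first order gives the same value — the rule automates exactly that.


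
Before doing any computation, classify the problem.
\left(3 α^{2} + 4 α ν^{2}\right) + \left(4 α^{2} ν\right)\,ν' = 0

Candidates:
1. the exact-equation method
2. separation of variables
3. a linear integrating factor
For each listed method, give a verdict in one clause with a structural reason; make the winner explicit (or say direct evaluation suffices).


Method: the exact-equation method — checking ∂/∂ν of 3 α^{2} + 4 α ν^{2} against ∂/∂α of 4 α^{2} ν: they match — the equation is exact as it stands.
- the exact-equation method: yes — fits the structure here.
- separation of variables — the two dependences are entangled, not a clean product of one-variable pieces.
- a linear integrating factor: a nonlinear term in the unknown puts this outside the integrating-factor template.


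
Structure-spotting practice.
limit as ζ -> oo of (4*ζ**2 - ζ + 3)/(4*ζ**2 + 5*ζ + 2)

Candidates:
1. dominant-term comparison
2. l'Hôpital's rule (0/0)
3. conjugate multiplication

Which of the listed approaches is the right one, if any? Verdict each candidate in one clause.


Technique: dominant-term comparison — divide through by the highest power of ζ; every lower-order term dies and the dominant terms decide the limit.
- dominant-term comparison — applies; the problem has the shape this method handles.
- l'Hôpital's rule (0/0) — viewed as a single quotient this runs to ∞/∞, not the 0/0 clash this candidate addresses; an at-infinity variant of the rule would resolve it, but comparing leading growth reads the answer without differentiating.
- conjugate multiplication — multiplying by a conjugate would not remove any indeterminacy here.


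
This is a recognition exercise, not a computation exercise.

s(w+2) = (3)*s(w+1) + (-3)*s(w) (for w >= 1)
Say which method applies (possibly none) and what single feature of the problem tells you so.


Technique: the characteristic-root method — every coefficient is a fixed number and the forcing is zero — substitute r^w and read off the root equation.


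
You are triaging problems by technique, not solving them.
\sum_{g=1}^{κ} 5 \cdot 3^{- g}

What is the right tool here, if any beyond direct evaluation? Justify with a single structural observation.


Verdict: the geometric series formula — consecutive terms stand in a fixed index-free ratio — the geometric sum formula closes it.


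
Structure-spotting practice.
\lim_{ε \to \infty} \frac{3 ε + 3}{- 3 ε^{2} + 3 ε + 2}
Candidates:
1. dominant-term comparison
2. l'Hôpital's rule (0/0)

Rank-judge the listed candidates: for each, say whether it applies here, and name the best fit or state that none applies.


Diagnosis: dominant-term comparison — as ε grows, only the highest-degree terms matter — compare leading terms and read the limit off.
- dominant-term comparison — yes, a natural case for it.
- l'Hôpital's rule (0/0): viewed as a single quotient this runs to ∞/∞, not the 0/0 clash this candidate addresses; an at-infinity variant of the rule would resolve it, but comparing leading growth reads the answer without differentiating.


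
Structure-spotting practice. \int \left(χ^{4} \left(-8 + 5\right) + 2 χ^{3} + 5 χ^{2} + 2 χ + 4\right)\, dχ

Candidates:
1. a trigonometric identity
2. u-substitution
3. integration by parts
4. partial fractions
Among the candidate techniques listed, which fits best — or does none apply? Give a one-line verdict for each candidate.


Diagnosis: no special technique — the integrand is a sum of constant multiples of powers of χ — integrate term by term.
- a trigonometric identity — with no trigonometric functions present, identity rewriting has no target.
- u-substitution: no substitution does more than relabel what direct integration already handles.
- integration by parts: parts would only shuffle a directly integrable integrand.
- partial fractions — there is no rational-function structure to decompose.


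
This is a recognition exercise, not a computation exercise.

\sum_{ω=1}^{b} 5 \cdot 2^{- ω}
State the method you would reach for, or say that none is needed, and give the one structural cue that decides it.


Best approach: the geometric series formula — consecutive terms stand in a fixed index-free ratio — the geometric sum formula closes it.


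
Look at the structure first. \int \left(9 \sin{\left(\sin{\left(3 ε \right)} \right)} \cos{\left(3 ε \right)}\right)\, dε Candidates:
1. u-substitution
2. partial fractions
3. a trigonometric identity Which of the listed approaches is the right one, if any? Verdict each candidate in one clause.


Diagnosis: u-substitution — the only nontrivial dependence routes through \sin{\left(3 ε \right)}, whose derivative supplies the leftover factor up to a constant multiple — u = \sin{\left(3 ε \right)} flattens it.
- u-substitution — yes — fits the structure here.
- partial fractions: there is no rational-function structure to decompose.
- a trigonometric identity — no identity rewrites this into an easier trigonometric form.


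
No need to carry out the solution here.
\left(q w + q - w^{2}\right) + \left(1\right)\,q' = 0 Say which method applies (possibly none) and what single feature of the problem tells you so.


Verdict: a linear integrating factor — the unknown enters only to the first power against a nonzero forcing term — the integrating-factor template applies directly.


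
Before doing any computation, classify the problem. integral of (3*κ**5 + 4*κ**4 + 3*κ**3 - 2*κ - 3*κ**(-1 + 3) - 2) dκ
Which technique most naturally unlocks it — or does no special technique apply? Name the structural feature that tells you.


Technique: no special technique — the integrand is a sum of constant multiples of powers of κ — integrate term by term.


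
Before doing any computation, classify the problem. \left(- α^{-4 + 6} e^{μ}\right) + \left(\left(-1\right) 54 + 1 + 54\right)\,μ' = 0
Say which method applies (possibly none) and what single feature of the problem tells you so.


Verdict: separation of variables — the derivative equals a pure function of α (namely α^{-4 + 6}) times a pure function of μ (namely e^{μ}); divide and integrate each side.


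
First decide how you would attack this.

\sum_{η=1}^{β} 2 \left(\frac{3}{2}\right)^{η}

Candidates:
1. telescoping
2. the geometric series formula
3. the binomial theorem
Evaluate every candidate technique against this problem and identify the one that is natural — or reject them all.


Verdict: the geometric series formula — each summand is the previous one scaled by \frac{3}{2}; that constant multiplier is itself the geometric structure.
- telescoping: the summand is not presented as a shifted difference — a telescoping rewrite may exist, but the displayed structure does not offer one.
- the geometric series formula — a fit — the right tool for this form.
- the binomial theorem: there is no sum-raised-to-a-power identity hiding in these terms.


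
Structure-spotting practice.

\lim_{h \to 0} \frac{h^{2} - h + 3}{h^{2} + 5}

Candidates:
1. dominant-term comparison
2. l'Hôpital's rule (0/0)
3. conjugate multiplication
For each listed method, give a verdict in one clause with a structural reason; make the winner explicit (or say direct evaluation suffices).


Diagnosis: no special technique — no zero denominators, no indeterminate clash at 0 — substitute and read off the value.
- dominant-term comparison: this is not a rational comparison of growth rates at infinity.
- l'Hôpital's rule (0/0) — substituting the point produces a determinate value, not a 0 over 0 clash.
- conjugate multiplication — rationalization has no target — no divergent radical difference appears.


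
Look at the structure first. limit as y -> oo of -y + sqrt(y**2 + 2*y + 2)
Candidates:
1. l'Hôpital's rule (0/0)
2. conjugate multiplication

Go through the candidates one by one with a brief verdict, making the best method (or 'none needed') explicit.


Technique: conjugate multiplication — two divergent pieces with a minus sign between them and a radical in the mix: rationalize sqrt(y**2 + 2*y + 2) - y before any limit law applies.
- l'Hôpital's rule (0/0): substitution produces ∞ − ∞ rather than a vanishing quotient; the rule needs a 0/0 ratio to act on.
- conjugate multiplication: a fit — the right tool for this form.


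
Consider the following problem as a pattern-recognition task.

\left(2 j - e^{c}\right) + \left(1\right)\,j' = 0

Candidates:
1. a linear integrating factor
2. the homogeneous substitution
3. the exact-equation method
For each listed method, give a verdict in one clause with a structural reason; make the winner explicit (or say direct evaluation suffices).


Diagnosis: a linear integrating factor — arrange it as j' + 2·j = (the forcing term) and the integrating factor does the rest.
- a linear integrating factor: a fit — the right tool for this form.
- the homogeneous substitution — the ratio substitution does not collapse this equation.
- the exact-equation method: the mixed-partials test fails on this split — it is not an exact differential as presented.


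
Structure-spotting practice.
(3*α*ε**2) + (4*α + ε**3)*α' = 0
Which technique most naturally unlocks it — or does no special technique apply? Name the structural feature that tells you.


Diagnosis: the exact-equation method — 3*α*ε**2 and 4*α + ε**3 pass the exactness check on the nose, so no integrating factor in ε or α is needed at all.


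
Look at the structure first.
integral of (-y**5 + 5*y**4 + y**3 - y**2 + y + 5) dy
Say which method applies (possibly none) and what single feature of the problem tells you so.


Verdict: no special technique — scan for structure and find none: constant multiples of powers of y, integrate directly.


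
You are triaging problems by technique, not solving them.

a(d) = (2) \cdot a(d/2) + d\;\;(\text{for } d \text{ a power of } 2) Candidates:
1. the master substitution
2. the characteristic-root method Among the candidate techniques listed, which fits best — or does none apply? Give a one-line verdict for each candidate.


Diagnosis: the master substitution — treat m = log base 2 of d as the new clock: one recursion step advances m by one while d scales by 2.
- the master substitution — a fit — the right tool for this form.
- the characteristic-root method: the recursion divides its index rather than shifting it — outside the constant-shift family the root method covers.


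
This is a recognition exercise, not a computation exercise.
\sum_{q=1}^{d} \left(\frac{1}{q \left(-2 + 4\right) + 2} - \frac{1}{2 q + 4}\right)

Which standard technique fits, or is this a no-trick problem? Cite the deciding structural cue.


Verdict: telescoping — difference-of-shifts structure (each term adds \frac{1}{q \left(-2 + 4\right) + 2}, then subtracts its one-index-advanced value, which the following term adds back) leaves only the first and last pieces standing.


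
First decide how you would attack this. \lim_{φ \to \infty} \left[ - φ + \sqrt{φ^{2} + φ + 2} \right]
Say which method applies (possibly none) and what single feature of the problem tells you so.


Diagnosis: conjugate multiplication — this difference gives up after one conjugate multiplication — the radical structure cancels against its conjugate.


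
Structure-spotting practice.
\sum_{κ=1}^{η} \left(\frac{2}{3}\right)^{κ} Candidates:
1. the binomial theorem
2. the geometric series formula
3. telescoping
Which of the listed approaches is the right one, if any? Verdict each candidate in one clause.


Diagnosis: the geometric series formula — each term is \frac{2}{3} times the previous one, so the geometric-series formula applies directly.
- the binomial theorem — no binomial coefficients pair with matched powers.
- the geometric series formula — applies; the problem has the shape this method handles.
- telescoping: computed from the summand as displayed, the partial sums build up without the pairwise collapse telescoping exploits.


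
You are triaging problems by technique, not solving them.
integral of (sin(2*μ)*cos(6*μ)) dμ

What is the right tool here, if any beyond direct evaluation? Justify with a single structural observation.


Diagnosis: a trigonometric identity — split sin(2*μ)*cos(6*μ) with the angle-addition identities: the resulting sum integrates term by term.


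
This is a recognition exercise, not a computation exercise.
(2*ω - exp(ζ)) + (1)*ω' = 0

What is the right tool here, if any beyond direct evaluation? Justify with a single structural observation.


Technique: a linear integrating factor — arrange it as ω' + 2·ω = (the forcing term) and the integrating factor does the rest.


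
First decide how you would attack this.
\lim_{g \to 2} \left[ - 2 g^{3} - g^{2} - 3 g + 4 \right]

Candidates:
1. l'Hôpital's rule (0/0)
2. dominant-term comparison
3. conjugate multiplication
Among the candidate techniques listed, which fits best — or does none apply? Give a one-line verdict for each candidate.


Diagnosis: no special technique — the expression is continuous at the evaluation point — substitute directly; no indeterminate form appears.
- l'Hôpital's rule (0/0): substituting the point gives a finite value outright — there is no indeterminate clash to repair.
- dominant-term comparison: no ranking of term growth rates resolves the limit here.
- conjugate multiplication — there is no infinity-minus-infinity radical difference to rationalize.


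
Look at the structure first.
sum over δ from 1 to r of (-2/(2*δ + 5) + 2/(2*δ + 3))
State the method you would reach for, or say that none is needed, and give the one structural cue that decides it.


Verdict: telescoping — each term adds 2/(2*δ + 3) and subtracts the same expression advanced one index; that subtracted piece cancels against the next term's added copy — only the boundary terms survive.


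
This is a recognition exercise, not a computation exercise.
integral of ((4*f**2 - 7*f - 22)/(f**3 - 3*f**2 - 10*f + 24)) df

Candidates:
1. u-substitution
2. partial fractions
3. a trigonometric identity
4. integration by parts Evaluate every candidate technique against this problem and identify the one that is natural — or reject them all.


Method: partial fractions — the bottom, f**3 - 3*f**2 - 10*f + 24, comes apart into simple factors, and a proper rational function over split factors decomposes.
- u-substitution: no subexpression of the integrand serves as a whole-integral substitution inner — individual terms may offer their own, but none carries its derivative as a factor of the full integrand; a working change of variable would have to be constructed from outside the expression.
- partial fractions — applies; the problem has the shape this method handles.
- a trigonometric identity — with no trigonometric functions present, identity rewriting has no target.
- integration by parts: no split into a nonconstant polynomial times one of the standard kernels — exp, sine, or cosine of a linear argument, or a logarithm — applies here.


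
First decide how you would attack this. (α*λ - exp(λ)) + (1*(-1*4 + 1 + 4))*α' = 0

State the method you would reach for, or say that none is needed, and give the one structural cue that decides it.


Diagnosis: a linear integrating factor — α enters only linearly with coefficient λ; multiply by exp of the integral of λ and the left side becomes one derivative.


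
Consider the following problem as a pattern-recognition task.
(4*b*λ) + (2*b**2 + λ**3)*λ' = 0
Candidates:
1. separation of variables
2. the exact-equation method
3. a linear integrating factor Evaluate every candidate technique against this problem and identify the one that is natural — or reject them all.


Diagnosis: the exact-equation method — checking ∂/∂λ of 4*b*λ against ∂/∂b of 2*b**2 + λ**3: they match — the equation is exact as it stands.
- separation of variables: no algebra isolates the independent variable on one side and the unknown on the other.
- the exact-equation method — applies; the problem has the shape this method handles.
- a linear integrating factor — the unknown enters nonlinearly (through a power, a denominator, or a transcendental function), which the linear integrating-factor recipe cannot absorb as-is — any repair would come from a preliminary substitution, not the factor.


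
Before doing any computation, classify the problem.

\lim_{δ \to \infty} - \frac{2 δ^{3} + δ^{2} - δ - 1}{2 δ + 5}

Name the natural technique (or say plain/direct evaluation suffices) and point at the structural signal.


Diagnosis: dominant-term comparison — growth-rate triage: the leading powers of δ decide the limit, everything else is noise. As a single quotient, the ∞/∞ shape would yield to repeated differentiation as well — the growth comparison gets there in one look.


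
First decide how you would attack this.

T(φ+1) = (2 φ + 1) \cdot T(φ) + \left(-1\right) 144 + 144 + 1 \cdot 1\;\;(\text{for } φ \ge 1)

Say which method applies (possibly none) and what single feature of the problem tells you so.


Method: a summation factor — first-order linear but the coefficient 2 φ + 1 moves with the index — divide by the cumulative product and telescope.


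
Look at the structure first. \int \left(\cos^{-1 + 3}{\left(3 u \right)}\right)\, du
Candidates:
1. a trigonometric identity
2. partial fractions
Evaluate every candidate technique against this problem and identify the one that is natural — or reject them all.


Best approach: a trigonometric identity — \cos^{-1 + 3}{\left(3 u \right)} is the textbook power-reduction case — identities first, antiderivatives second.
- a trigonometric identity — yes, a natural case for it.
- partial fractions — there is no rational-function structure to decompose.


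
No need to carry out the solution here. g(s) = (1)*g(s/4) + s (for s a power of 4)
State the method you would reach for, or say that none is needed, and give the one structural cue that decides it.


Method: the master substitution — the recursive call is at index s/4 rather than a shift, a divide-and-conquer shape — substituting s = 4^m linearizes it.


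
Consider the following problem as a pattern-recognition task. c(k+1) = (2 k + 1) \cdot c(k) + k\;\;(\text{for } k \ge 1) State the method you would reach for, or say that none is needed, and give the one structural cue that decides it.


Best approach: a summation factor — with the index-dependent coefficient 2 k + 1, dividing by the cumulative product turns the left side into a pure difference.


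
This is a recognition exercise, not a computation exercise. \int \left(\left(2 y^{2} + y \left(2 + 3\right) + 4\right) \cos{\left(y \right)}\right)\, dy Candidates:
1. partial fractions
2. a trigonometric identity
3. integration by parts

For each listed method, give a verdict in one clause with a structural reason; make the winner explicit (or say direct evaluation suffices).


Diagnosis: integration by parts — (2 y^{2} + y \left(2 + 3\right) + 4) dies after finitely many derivatives while \cos{\left(y \right)} cycles under integration — the tabular/parts setup.
- partial fractions: the expression is not a ratio of polynomials that decomposes further.
- a trigonometric identity: no identity rewrites this into an easier trigonometric form.
- integration by parts — yes — fits the structure here.


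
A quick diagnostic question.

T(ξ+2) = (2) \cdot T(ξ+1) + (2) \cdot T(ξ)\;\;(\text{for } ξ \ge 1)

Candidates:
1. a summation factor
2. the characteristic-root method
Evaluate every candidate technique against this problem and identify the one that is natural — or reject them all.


Verdict: the characteristic-root method — the recurrence treats every index alike (constant coefficients, no forcing) — precisely the regime where r^ξ trials close it.
- a summation factor: a summation factor telescopes one-step recursions; this one carries higher-order memory.
- the characteristic-root method — a fit — the right tool for this form.


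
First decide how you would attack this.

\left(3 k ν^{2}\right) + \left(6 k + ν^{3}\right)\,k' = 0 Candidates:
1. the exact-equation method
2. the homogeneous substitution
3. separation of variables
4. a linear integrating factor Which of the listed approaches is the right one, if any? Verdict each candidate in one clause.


Diagnosis: the exact-equation method — the cross partial derivatives of 3 k ν^{2} and 6 k + ν^{3} agree, so the left side is the total differential of one potential in ν and k.
- the exact-equation method — applies; the problem has the shape this method handles.
- the homogeneous substitution: the slope does not depend on the ratio of the variables alone.
- separation of variables — the two dependences do not factor apart.
- a linear integrating factor: a nonlinear term in the unknown puts this outside the integrating-factor template.


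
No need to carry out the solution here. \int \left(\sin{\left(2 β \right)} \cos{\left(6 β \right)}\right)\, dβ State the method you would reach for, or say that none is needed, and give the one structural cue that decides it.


Best approach: a trigonometric identity — split \sin{\left(2 β \right)} \cos{\left(6 β \right)} with the angle-addition identities: the resulting sum integrates term by term.


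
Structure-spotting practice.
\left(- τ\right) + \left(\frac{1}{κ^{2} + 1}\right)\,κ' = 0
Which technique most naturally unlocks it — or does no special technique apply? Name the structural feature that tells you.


Diagnosis: separation of variables — solved for the derivative, the right side splits multiplicatively into a function of each variable alone — divide and integrate each side. An exactness check succeeds on this form as well — separation and the potential function arrive at the same answer, separation more directly.


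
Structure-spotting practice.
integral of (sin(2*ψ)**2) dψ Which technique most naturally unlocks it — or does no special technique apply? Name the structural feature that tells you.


Technique: a trigonometric identity — sin(2*ψ)**2 carries an even exponent — trade it for double-angle cosines before integrating.


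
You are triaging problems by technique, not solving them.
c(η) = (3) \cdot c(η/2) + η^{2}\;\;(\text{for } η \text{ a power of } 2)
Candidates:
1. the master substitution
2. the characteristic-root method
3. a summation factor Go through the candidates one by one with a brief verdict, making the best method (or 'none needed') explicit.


Verdict: the master substitution — treat m = log base 2 of η as the new clock: one recursion step advances m by one while η scales by 2.
- the master substitution — applicable, and directly so.
- the characteristic-root method: a divided-index call is not the fixed-shift linear shape that characteristic roots solve.
- a summation factor: the recursion divides its index rather than shifting it — there is no previous-term chain for a summation factor to telescope.


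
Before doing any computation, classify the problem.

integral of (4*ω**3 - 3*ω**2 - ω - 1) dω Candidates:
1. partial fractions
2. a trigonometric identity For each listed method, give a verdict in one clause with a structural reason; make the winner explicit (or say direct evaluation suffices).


Diagnosis: no special technique — a term-by-term power-rule job in ω; no substitution or rearrangement earns its keep here.
- partial fractions — there is no rational-function structure to decompose.
- a trigonometric identity — there is no trigonometric structure at all — the integrand carries no sine or cosine to rewrite.
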